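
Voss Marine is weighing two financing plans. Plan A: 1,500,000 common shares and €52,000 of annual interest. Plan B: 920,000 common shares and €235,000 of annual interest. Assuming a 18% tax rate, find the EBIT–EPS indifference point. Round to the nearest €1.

€525,276

At indifference, (EBIT − 52,000)(1 − t)/1,500,000 = (EBIT − 235,000)(1 − t)/920,000.
The (1 − t) factor cancels: (EBIT − 52,000) × 920,000 = (EBIT − 235,000) × 1,500,000.
EBIT × (1,500,000 − 920,000) = 235,000 × 1,500,000 − 52,000 × 920,000 = 304,660,000,000, so EBIT = 304,660,000,000 ÷ 580,000 = 525,275.86.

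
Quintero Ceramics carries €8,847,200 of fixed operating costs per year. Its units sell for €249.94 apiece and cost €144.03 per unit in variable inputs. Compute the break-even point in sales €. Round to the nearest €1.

Contribution margin per unit = €249.94 − €144.03 = €105.91, a CM ratio of €105.91 ÷ €249.94 = 0.4237.
Break-even revenue = fixed costs × price ÷ CM = €8,847,200 × €249.94 ÷ €105.91 = €20,878,757.

€20,878,757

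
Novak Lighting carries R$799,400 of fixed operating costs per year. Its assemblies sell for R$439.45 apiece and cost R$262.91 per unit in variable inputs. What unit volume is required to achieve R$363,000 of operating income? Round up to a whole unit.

Contribution margin per unit = R$439.45 − R$262.91 = R$176.54.
Units = (FC + target) / CM = (R$799,400 + R$363,000) / R$176.54 = 6,584.34, so 6,585 assemblies.

6,585 assemblies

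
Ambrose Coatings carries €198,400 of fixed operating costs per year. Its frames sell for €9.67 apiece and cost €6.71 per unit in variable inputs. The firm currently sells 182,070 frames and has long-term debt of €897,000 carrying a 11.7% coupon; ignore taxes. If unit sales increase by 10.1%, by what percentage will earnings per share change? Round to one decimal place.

+23.1%

Total contribution margin = 182,070 × €2.96 = €538,927.20.
Subtracting fixed costs: EBIT = €538,927.20 − €198,400 = €340,527.20.
After interest of €104,949.00, pre-tax earnings = €235,578.20.
DCL = total CM / (EBIT − I) = €538,927.20 / €235,578.20 = 2.2877.
%ΔEPS = DCL × %ΔSales = 2.2877 × +10.1% = +23.1%.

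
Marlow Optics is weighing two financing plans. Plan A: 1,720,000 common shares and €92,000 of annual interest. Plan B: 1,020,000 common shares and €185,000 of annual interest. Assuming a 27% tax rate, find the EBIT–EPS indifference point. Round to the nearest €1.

At indifference, (EBIT − 92,000)(1 − t)/1,720,000 = (EBIT − 185,000)(1 − t)/1,020,000.
The (1 − t) factor cancels: (EBIT − 92,000) × 1,020,000 = (EBIT − 185,000) × 1,720,000.
Solving, EBIT = (185,000·1,720,000 − 92,000·1,020,000) / (1,720,000 − 1,020,000) = 224,360,000,000 / 700,000 = 320,514.29.

€320,514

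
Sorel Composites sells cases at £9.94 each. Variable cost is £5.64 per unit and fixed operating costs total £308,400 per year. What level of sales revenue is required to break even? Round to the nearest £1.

CM per unit = £9.94 − £5.64 = £4.30; CM ratio = £4.30 / £9.94 = 0.4326.
Break-even sales = FC ÷ CM ratio = £308,400 × £9.94 / £4.30 = £712,906.

£712,906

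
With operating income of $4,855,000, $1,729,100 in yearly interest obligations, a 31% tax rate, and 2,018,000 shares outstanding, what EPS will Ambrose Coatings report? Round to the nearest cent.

Interest = $1,729,100.00, so EBT = $4,855,000 − $1,729,100.00 = $3,125,900.00.
Net income = $3,125,900.00 × (1 − 0.31) = $2,156,871.00.
Per share: $2,156,871.00 / 2,018,000 shares = $1.07.

$1.07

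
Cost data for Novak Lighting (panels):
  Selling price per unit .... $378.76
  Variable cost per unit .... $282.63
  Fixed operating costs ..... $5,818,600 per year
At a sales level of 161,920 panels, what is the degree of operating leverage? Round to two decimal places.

1.60

Contribution at this volume is 161,920 × $96.13 = $15,565,369.60.
Operating income = contribution − fixed costs = $15,565,369.60 − $5,818,600 = $9,746,769.60.
Degree of operating leverage = $15,565,369.60 / $9,746,769.60 = 1.5970.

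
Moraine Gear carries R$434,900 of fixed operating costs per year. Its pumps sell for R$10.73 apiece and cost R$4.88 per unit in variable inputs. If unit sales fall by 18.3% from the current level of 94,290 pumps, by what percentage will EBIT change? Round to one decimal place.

-86.5%

Contribution at this volume is 94,290 × R$5.85 = R$551,596.50.
Subtracting fixed costs: EBIT = R$551,596.50 − R$434,900 = R$116,696.50.
So DOL = total CM / EBIT = R$551,596.50 / R$116,696.50 = 4.7268.
Operating income changes by 4.7268 × -18.3% = -86.5%.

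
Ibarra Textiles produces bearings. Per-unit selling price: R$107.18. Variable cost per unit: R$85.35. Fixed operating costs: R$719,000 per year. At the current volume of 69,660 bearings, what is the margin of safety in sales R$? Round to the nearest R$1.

Unit CM = price − variable cost = R$107.18 − R$85.35 = R$21.83. Break-even units = R$719,000 ÷ R$21.83 = 32,936.33; break-even revenue = 32,936.33 × R$107.18 = R$3,530,115.44.
Current sales = 69,660 × R$107.18 = R$7,466,158.80.
Margin of safety = R$7,466,158.80 − R$3,530,115.44 = R$3,936,043.

R$3,936,043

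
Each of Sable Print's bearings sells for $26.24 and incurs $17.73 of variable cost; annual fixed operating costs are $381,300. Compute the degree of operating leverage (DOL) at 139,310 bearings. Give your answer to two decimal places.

1.47

Total contribution margin = 139,310 × $8.51 = $1,185,528.10.
Subtracting fixed costs: EBIT = $1,185,528.10 − $381,300 = $804,228.10.
DOL = contribution ÷ EBIT = $1,185,528.10 ÷ $804,228.10 = 1.4741.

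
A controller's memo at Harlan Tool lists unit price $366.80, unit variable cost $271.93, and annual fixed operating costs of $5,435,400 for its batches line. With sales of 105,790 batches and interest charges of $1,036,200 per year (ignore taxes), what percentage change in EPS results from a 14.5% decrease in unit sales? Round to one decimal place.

Total contribution margin = 105,790 × $94.87 = $10,036,297.30.
Operating income = contribution − fixed costs = $10,036,297.30 − $5,435,400 = $4,600,897.30.
Interest = $1,036,200.00, so EBIT − I = $3,564,697.30.
Degree of combined leverage = contribution ÷ (EBIT − I) = $10,036,297.30 ÷ $3,564,697.30 = 2.8155.
EPS therefore changes by 2.8155 × (-14.5%) = -40.8%.

-40.8%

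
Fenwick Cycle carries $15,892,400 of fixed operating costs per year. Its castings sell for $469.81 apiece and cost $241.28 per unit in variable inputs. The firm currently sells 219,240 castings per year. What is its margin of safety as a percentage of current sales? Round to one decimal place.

Unit CM = price − variable cost = $469.81 − $241.28 = $228.53. Break-even units = $15,892,400 ÷ $228.53 = 69,541.85; break-even revenue = 69,541.85 × $469.81 = $32,671,458.64.
Current sales = 219,240 × $469.81 = $103,001,144.40.
Margin of safety = ($103,001,144.40 − $32,671,458.64) ÷ $103,001,144.40 = 68.3%.

68.3%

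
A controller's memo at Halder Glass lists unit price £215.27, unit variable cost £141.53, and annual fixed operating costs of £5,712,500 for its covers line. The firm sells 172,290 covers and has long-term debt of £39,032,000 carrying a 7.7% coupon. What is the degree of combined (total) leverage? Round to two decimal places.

At 172,290 units, contribution = 172,290 × £73.74 = £12,704,664.60.
Operating income = contribution − fixed costs = £12,704,664.60 − £5,712,500 = £6,992,164.60. Interest = £3,005,464.00, so EBIT − I = £3,986,700.60.
Degree of total leverage = total CM / (EBIT − interest) = £12,704,664.60 / £3,986,700.60 = 3.1868.

3.19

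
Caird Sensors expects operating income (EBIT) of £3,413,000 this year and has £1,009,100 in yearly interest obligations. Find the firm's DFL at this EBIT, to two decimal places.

1.42

Interest = £1,009,100.00.
DFL = EBIT ÷ (EBIT − I) = £3,413,000 ÷ (£3,413,000 − £1,009,100.00) = £3,413,000 ÷ £2,403,900.00 = 1.4198.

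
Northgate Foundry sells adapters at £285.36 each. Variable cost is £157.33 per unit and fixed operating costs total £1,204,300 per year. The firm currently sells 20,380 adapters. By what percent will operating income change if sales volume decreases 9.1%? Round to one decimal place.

At 20,380 units, contribution = 20,380 × £128.03 = £2,609,251.40.
Subtracting fixed costs: EBIT = £2,609,251.40 − £1,204,300 = £1,404,951.40.
Degree of operating leverage = £2,609,251.40 / £1,404,951.40 = 1.8572.
So EBIT moves 1.8572 × (-9.1%) = -16.9%.

-16.9%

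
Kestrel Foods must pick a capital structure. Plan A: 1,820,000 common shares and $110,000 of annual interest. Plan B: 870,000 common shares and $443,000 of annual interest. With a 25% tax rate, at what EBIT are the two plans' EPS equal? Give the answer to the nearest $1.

Set EPS_A = EPS_B: (EBIT − $110,000)(1 − 0.25) ÷ 1,820,000 = (EBIT − $443,000)(1 − 0.25) ÷ 870,000.
Cancelling (1 − t) and cross-multiplying: 870,000·(EBIT − 110,000) = 1,820,000·(EBIT − 443,000).
Solving, EBIT = (443,000·1,820,000 − 110,000·870,000) / (1,820,000 − 870,000) = 710,560,000,000 / 950,000 = 747,957.89.

$747,958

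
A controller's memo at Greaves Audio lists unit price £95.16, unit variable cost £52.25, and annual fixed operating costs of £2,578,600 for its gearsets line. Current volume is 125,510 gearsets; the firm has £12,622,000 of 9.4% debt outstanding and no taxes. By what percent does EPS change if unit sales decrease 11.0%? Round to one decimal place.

-36.6%

Contribution at this volume is 125,510 × £42.91 = £5,385,634.10.
Operating income = contribution − fixed costs = £5,385,634.10 − £2,578,600 = £2,807,034.10.
Interest = £1,186,468.00, so EBIT − I = £1,620,566.10.
Degree of combined leverage = contribution ÷ (EBIT − I) = £5,385,634.10 ÷ £1,620,566.10 = 3.3233.
EPS therefore changes by 3.3233 × (-11.0%) = -36.6%.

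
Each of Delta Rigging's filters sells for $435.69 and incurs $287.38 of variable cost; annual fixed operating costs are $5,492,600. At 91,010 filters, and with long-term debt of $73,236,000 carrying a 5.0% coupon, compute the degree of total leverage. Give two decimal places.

At 91,010 units, contribution = 91,010 × $148.31 = $13,497,693.10.
Operating income = contribution − fixed costs = $13,497,693.10 − $5,492,600 = $8,005,093.10. Interest = $3,661,800.00.
DOL = $13,497,693.10 ÷ $8,005,093.10 = 1.6861; DFL = $8,005,093.10 ÷ $4,343,293.10 = 1.8431.
DCL = DOL × DFL = 1.6861 × 1.8431 = 3.1077.

3.11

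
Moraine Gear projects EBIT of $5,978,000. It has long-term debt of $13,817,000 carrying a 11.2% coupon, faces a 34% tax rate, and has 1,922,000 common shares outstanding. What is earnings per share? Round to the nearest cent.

Pre-tax income = $5,978,000 − $1,547,504.00 = $4,430,496.00.
Net income = $4,430,496.00 × (1 − 0.34) = $2,924,127.36.
Per share: $2,924,127.36 / 1,922,000 shares = $1.52.

$1.52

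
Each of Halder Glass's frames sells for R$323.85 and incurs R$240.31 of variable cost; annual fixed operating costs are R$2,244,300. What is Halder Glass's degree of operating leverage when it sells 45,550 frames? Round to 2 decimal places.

Total contribution margin = 45,550 × R$83.54 = R$3,805,247.00.
Operating income = contribution − fixed costs = R$3,805,247.00 − R$2,244,300 = R$1,560,947.00.
Degree of operating leverage = R$3,805,247.00 / R$1,560,947.00 = 2.4378.

2.44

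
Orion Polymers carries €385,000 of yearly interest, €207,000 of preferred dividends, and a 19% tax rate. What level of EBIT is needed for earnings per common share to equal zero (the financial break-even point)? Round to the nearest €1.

€640,556

Preferred dividends are paid after tax, so their pre-tax equivalent is €207,000 ÷ (1 − 0.19) = €255,555.56.
Financial break-even EBIT = interest + D_p ÷ (1 − t) = €385,000 + €255,555.56 = €640,555.56.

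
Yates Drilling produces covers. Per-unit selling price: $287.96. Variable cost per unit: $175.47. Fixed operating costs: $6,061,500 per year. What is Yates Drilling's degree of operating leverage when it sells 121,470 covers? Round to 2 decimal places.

Total contribution margin = 121,470 × $112.49 = $13,664,160.30.
EBIT = $13,664,160.30 − $6,061,500 = $7,602,660.30.
DOL = contribution ÷ EBIT = $13,664,160.30 ÷ $7,602,660.30 = 1.7973.

1.80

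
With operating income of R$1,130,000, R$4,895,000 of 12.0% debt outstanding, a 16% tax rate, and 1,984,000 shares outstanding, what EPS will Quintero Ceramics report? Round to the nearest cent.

Interest = R$587,400.00, so EBT = R$1,130,000 − R$587,400.00 = R$542,600.00.
Net income = R$542,600.00 × (1 − 0.16) = R$455,784.00.
Per share: R$455,784.00 / 1,984,000 shares = R$0.23.

R$0.23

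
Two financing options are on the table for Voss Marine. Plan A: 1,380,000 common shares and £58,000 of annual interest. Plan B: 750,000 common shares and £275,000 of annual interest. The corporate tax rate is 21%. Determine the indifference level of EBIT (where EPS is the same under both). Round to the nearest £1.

At indifference, (EBIT − 58,000)(1 − t)/1,380,000 = (EBIT − 275,000)(1 − t)/750,000.
The (1 − t) factor cancels: (EBIT − 58,000) × 750,000 = (EBIT − 275,000) × 1,380,000.
Solving, EBIT = (275,000·1,380,000 − 58,000·750,000) / (1,380,000 − 750,000) = 336,000,000,000 / 630,000 = 533,333.33.

£533,333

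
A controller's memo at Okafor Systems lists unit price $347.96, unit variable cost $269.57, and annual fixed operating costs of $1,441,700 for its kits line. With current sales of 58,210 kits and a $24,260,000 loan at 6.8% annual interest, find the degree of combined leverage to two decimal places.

3.10

At 58,210 units, contribution = 58,210 × $78.39 = $4,563,081.90.
Subtracting fixed costs: EBIT = $4,563,081.90 − $1,441,700 = $3,121,381.90. Interest = $1,649,680.00.
DOL = $4,563,081.90 ÷ $3,121,381.90 = 1.4619; DFL = $3,121,381.90 ÷ $1,471,701.90 = 2.1209.
Combined leverage = 1.4619 × 2.1209 = 3.1005.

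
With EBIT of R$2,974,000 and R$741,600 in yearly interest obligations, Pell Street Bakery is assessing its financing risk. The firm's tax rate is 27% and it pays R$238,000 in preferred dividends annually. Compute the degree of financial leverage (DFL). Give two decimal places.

Interest = R$741,600.00.
Pre-tax preferred-dividend burden = R$238,000 ÷ (1 − 0.27) = R$326,027.40.
DFL = EBIT ÷ [EBIT − I − D_p/(1−t)] = R$2,974,000 ÷ [R$2,974,000 − R$741,600.00 − R$326,027.40] = R$2,974,000 ÷ R$1,906,372.60 = 1.5600.

1.56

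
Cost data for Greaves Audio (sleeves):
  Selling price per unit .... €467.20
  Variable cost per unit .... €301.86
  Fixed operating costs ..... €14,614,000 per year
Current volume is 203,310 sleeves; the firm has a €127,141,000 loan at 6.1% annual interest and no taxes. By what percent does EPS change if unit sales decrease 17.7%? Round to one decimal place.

-52.9%

Contribution at this volume is 203,310 × €165.34 = €33,615,275.40.
Subtracting fixed costs: EBIT = €33,615,275.40 − €14,614,000 = €19,001,275.40.
After interest of €7,755,601.00, pre-tax earnings = €11,245,674.40.
Degree of combined leverage = contribution ÷ (EBIT − I) = €33,615,275.40 ÷ €11,245,674.40 = 2.9892.
EPS therefore changes by 2.9892 × (-17.7%) = -52.9%.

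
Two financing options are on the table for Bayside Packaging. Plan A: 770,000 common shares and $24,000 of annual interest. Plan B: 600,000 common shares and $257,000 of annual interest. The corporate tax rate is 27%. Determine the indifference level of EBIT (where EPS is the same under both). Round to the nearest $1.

$1,079,353

Set EPS_A = EPS_B: (EBIT − $24,000)(1 − 0.27) ÷ 770,000 = (EBIT − $257,000)(1 − 0.27) ÷ 600,000.
Cancelling (1 − t) and cross-multiplying: 600,000·(EBIT − 24,000) = 770,000·(EBIT − 257,000).
EBIT × (770,000 − 600,000) = 257,000 × 770,000 − 24,000 × 600,000 = 183,490,000,000, so EBIT = 183,490,000,000 ÷ 170,000 = 1,079,352.94.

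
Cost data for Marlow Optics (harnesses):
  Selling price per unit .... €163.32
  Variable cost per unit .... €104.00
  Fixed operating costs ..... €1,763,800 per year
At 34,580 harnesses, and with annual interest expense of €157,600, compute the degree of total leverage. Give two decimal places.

Total contribution margin = 34,580 × €59.32 = €2,051,285.60.
Subtracting fixed costs: EBIT = €2,051,285.60 − €1,763,800 = €287,485.60. Interest = €157,600.00.
DOL = €2,051,285.60 ÷ €287,485.60 = 7.1353; DFL = €287,485.60 ÷ €129,885.60 = 2.2134.
DCL = DOL × DFL = 7.1353 × 2.2134 = 15.7933.

15.79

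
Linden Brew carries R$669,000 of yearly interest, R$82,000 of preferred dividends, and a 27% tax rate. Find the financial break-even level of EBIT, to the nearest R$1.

R$781,329

Grossing the preferred dividend up to pre-tax terms: R$82,000 / (1 − 0.27) = R$112,328.77.
EPS = 0 when EBIT covers interest plus the pre-tax preferred burden: R$669,000 + R$112,328.77 = R$781,328.77.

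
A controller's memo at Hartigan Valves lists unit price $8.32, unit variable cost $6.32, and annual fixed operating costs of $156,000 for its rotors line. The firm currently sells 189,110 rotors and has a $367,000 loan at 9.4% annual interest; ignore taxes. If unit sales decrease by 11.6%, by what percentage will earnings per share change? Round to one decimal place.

-23.4%

At 189,110 units, contribution = 189,110 × $2.00 = $378,220.00.
Subtracting fixed costs: EBIT = $378,220.00 − $156,000 = $222,220.00.
Interest = $34,498.00, so EBIT − I = $187,722.00.
Degree of combined leverage = contribution ÷ (EBIT − I) = $378,220.00 ÷ $187,722.00 = 2.0148.
EPS therefore changes by 2.0148 × (-11.6%) = -23.4%.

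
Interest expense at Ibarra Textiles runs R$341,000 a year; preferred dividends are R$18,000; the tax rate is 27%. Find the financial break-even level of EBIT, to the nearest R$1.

R$365,658

Grossing the preferred dividend up to pre-tax terms: R$18,000 / (1 − 0.27) = R$24,657.53.
Financial break-even EBIT = interest + D_p ÷ (1 − t) = R$341,000 + R$24,657.53 = R$365,657.53.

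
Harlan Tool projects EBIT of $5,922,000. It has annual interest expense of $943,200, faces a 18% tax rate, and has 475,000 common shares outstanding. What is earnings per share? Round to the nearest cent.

Pre-tax income = $5,922,000 − $943,200.00 = $4,978,800.00.
Net income = $4,978,800.00 × (1 − 0.18) = $4,082,616.00.
EPS = $4,082,616.00 ÷ 475,000 = $8.59.

$8.59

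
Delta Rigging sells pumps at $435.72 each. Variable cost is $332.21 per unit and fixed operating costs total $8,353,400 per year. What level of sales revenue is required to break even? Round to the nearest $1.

CM per unit = $435.72 − $332.21 = $103.51; CM ratio = $103.51 / $435.72 = 0.2376.
Break-even sales = FC ÷ CM ratio = $8,353,400 × $435.72 / $103.51 = $35,163,206.

$35,163,206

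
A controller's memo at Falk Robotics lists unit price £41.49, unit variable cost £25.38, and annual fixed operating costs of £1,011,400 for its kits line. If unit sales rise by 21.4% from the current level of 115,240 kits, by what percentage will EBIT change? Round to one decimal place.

At 115,240 units, contribution = 115,240 × £16.11 = £1,856,516.40.
Subtracting fixed costs: EBIT = £1,856,516.40 − £1,011,400 = £845,116.40.
So DOL = total CM / EBIT = £1,856,516.40 / £845,116.40 = 2.1968.
So EBIT moves 2.1968 × (+21.4%) = +47.0%.

+47.0%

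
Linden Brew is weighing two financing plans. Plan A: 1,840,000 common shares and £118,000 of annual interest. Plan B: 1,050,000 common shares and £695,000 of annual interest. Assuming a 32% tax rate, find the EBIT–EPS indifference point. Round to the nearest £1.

£1,461,899

At indifference, (EBIT − 118,000)(1 − t)/1,840,000 = (EBIT − 695,000)(1 − t)/1,050,000.
The (1 − t) factor cancels: (EBIT − 118,000) × 1,050,000 = (EBIT − 695,000) × 1,840,000.
Solving, EBIT = (695,000·1,840,000 − 118,000·1,050,000) / (1,840,000 − 1,050,000) = 1,154,900,000,000 / 790,000 = 1,461,898.73.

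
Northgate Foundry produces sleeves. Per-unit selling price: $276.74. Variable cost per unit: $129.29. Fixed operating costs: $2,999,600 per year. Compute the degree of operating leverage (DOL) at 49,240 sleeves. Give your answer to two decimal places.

1.70

Contribution at this volume is 49,240 × $147.45 = $7,260,438.00.
EBIT = $7,260,438.00 − $2,999,600 = $4,260,838.00.
DOL = contribution ÷ EBIT = $7,260,438.00 ÷ $4,260,838.00 = 1.7040.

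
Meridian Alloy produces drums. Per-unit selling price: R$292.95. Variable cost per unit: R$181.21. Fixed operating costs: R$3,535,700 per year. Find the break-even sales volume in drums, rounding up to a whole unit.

31,643 drums

Unit CM = price − variable cost = R$292.95 − R$181.21 = R$111.74.
Break-even Q = R$3,535,700 / R$111.74 = 31,642.21 → 31,643 drums.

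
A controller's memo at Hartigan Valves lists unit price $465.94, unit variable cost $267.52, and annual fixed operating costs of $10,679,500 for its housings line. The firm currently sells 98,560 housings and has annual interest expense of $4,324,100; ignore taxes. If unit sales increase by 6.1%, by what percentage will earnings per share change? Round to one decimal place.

Total contribution margin = 98,560 × $198.42 = $19,556,275.20.
Operating income = contribution − fixed costs = $19,556,275.20 − $10,679,500 = $8,876,775.20.
Interest = $4,324,100.00, so EBIT − I = $4,552,675.20.
DCL = total CM / (EBIT − I) = $19,556,275.20 / $4,552,675.20 = 4.2956.
EPS therefore changes by 4.2956 × (+6.1%) = +26.2%.

+26.2%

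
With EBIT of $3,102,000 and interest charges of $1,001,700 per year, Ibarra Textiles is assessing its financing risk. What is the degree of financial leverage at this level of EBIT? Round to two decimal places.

1.48

Interest = $1,001,700.00.
DFL = EBIT ÷ (EBIT − I) = $3,102,000 ÷ ($3,102,000 − $1,001,700.00) = $3,102,000 ÷ $2,100,300.00 = 1.4769.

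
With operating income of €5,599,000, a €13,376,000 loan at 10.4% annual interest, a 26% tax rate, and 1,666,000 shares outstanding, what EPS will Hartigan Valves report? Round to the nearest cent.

Pre-tax income = €5,599,000 − €1,391,104.00 = €4,207,896.00.
Net income = €4,207,896.00 × (1 − 0.26) = €3,113,843.04.
Per share: €3,113,843.04 / 1,666,000 shares = €1.87.

€1.87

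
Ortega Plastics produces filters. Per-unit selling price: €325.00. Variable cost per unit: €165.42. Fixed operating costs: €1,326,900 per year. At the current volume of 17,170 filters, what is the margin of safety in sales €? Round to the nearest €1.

€2,877,891

Contribution margin per unit = €325.00 − €165.42 = €159.58. Break-even units = €1,326,900 ÷ €159.58 = 8,314.95; break-even revenue = 8,314.95 × €325.00 = €2,702,359.32.
Actual sales revenue = 17,170 × €325.00 = €5,580,250.00.
Margin of safety = €5,580,250.00 − €2,702,359.32 = €2,877,891.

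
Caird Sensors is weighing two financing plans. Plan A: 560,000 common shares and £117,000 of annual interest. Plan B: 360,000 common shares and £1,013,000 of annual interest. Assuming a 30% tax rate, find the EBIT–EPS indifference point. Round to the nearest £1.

£2,625,800

At indifference, (EBIT − 117,000)(1 − t)/560,000 = (EBIT − 1,013,000)(1 − t)/360,000.
Cancelling (1 − t) and cross-multiplying: 360,000·(EBIT − 117,000) = 560,000·(EBIT − 1,013,000).
EBIT × (560,000 − 360,000) = 1,013,000 × 560,000 − 117,000 × 360,000 = 525,160,000,000, so EBIT = 525,160,000,000 ÷ 200,000 = 2,625,800.00.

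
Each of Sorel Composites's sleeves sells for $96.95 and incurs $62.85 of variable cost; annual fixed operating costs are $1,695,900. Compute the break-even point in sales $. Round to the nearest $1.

Contribution margin per unit = $96.95 − $62.85 = $34.10, a CM ratio of $34.10 ÷ $96.95 = 0.3517.
Break-even sales = FC ÷ CM ratio = $1,695,900 × $96.95 / $34.10 = $4,821,628.

$4,821,628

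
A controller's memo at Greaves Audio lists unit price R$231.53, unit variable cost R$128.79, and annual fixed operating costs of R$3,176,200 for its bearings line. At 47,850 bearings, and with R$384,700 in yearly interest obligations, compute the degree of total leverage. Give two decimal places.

At 47,850 units, contribution = 47,850 × R$102.74 = R$4,916,109.00.
Subtracting fixed costs: EBIT = R$4,916,109.00 − R$3,176,200 = R$1,739,909.00. Interest = R$384,700.00, so EBIT − I = R$1,355,209.00.
DCL = contribution ÷ (EBIT − I) = R$4,916,109.00 ÷ R$1,355,209.00 = 3.6276.

3.63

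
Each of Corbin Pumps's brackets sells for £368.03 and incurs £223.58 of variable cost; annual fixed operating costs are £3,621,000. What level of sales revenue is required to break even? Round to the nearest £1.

£9,225,591

CM per unit = £368.03 − £223.58 = £144.45; CM ratio = £144.45 / £368.03 = 0.3925.
Break-even sales = FC ÷ CM ratio = £3,621,000 × £368.03 / £144.45 = £9,225,591.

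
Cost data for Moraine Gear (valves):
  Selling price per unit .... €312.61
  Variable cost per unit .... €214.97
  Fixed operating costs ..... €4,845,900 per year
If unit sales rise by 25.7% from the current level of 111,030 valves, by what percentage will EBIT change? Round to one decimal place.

At 111,030 units, contribution = 111,030 × €97.64 = €10,840,969.20.
Operating income = contribution − fixed costs = €10,840,969.20 − €4,845,900 = €5,995,069.20.
DOL = contribution ÷ EBIT = €10,840,969.20 ÷ €5,995,069.20 = 1.8083.
So EBIT moves 1.8083 × (+25.7%) = +46.5%.

+46.5%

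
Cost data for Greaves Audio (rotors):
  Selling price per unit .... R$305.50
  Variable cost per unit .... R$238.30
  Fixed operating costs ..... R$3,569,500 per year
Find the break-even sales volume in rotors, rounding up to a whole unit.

53,118 rotors

Contribution margin per unit = R$305.50 − R$238.30 = R$67.20.
Break-even volume = fixed costs ÷ CM per unit = R$3,569,500 ÷ R$67.20 = 53,117.56, so 53,118 rotors.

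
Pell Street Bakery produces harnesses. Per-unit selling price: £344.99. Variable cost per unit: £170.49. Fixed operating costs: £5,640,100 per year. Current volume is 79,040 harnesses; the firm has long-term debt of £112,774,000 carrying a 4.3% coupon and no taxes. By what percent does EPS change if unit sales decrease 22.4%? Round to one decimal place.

-93.5%

Contribution at this volume is 79,040 × £174.50 = £13,792,480.00.
Operating income = contribution − fixed costs = £13,792,480.00 − £5,640,100 = £8,152,380.00.
Interest = £4,849,282.00, so EBIT − I = £3,303,098.00.
DCL = total CM / (EBIT − I) = £13,792,480.00 / £3,303,098.00 = 4.1756.
EPS therefore changes by 4.1756 × (-22.4%) = -93.5%.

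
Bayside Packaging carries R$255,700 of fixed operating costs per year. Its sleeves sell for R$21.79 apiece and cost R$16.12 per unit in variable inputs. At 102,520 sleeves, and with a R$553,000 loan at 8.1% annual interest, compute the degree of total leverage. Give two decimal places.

2.07

Contribution at this volume is 102,520 × R$5.67 = R$581,288.40.
EBIT = R$581,288.40 − R$255,700 = R$325,588.40. Interest = R$44,793.00.
DOL = R$581,288.40 ÷ R$325,588.40 = 1.7853; DFL = R$325,588.40 ÷ R$280,795.40 = 1.1595.
Combined leverage = 1.7853 × 1.1595 = 2.0701.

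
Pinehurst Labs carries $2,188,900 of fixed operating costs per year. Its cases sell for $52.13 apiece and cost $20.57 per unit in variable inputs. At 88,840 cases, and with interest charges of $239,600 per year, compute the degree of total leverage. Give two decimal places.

7.47

Total contribution margin = 88,840 × $31.56 = $2,803,790.40.
Subtracting fixed costs: EBIT = $2,803,790.40 − $2,188,900 = $614,890.40. Interest = $239,600.00, so EBIT − I = $375,290.40.
DCL = contribution ÷ (EBIT − I) = $2,803,790.40 ÷ $375,290.40 = 7.4710.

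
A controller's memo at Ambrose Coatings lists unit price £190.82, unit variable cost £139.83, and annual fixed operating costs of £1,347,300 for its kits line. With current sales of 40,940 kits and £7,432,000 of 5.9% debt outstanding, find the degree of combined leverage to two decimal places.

Total contribution margin = 40,940 × £50.99 = £2,087,530.60.
EBIT = £2,087,530.60 − £1,347,300 = £740,230.60. Interest = £438,488.00, so EBIT − I = £301,742.60.
DCL = contribution ÷ (EBIT − I) = £2,087,530.60 ÷ £301,742.60 = 6.9182.

6.92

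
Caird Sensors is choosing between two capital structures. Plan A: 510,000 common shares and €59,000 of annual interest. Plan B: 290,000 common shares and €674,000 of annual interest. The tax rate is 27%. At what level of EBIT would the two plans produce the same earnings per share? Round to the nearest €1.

Set EPS_A = EPS_B: (EBIT − €59,000)(1 − 0.27) ÷ 510,000 = (EBIT − €674,000)(1 − 0.27) ÷ 290,000.
Cancelling (1 − t) and cross-multiplying: 290,000·(EBIT − 59,000) = 510,000·(EBIT − 674,000).
EBIT × (510,000 − 290,000) = 674,000 × 510,000 − 59,000 × 290,000 = 326,630,000,000, so EBIT = 326,630,000,000 ÷ 220,000 = 1,484,681.82.

€1,484,682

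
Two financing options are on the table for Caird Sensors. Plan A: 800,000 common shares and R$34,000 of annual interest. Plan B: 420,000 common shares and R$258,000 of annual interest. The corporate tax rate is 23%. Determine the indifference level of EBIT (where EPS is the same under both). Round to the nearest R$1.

R$505,579

At indifference, (EBIT − 34,000)(1 − t)/800,000 = (EBIT − 258,000)(1 − t)/420,000.
The (1 − t) factor cancels: (EBIT − 34,000) × 420,000 = (EBIT − 258,000) × 800,000.
EBIT × (800,000 − 420,000) = 258,000 × 800,000 − 34,000 × 420,000 = 192,120,000,000, so EBIT = 192,120,000,000 ÷ 380,000 = 505,578.95.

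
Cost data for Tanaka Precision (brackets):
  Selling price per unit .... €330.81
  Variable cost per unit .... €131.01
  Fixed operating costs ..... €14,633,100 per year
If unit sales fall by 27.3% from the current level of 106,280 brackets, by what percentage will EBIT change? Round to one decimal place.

-87.8%

At 106,280 units, contribution = 106,280 × €199.80 = €21,234,744.00.
Subtracting fixed costs: EBIT = €21,234,744.00 − €14,633,100 = €6,601,644.00.
DOL = contribution ÷ EBIT = €21,234,744.00 ÷ €6,601,644.00 = 3.2166.
%ΔEBIT = DOL × %ΔSales = 3.2166 × -27.3% = -87.8%.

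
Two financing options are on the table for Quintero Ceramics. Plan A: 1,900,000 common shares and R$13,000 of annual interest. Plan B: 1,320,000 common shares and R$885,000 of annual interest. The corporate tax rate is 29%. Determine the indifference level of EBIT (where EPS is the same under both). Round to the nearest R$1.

Set EPS_A = EPS_B: (EBIT − R$13,000)(1 − 0.29) ÷ 1,900,000 = (EBIT − R$885,000)(1 − 0.29) ÷ 1,320,000.
The (1 − t) factor cancels: (EBIT − 13,000) × 1,320,000 = (EBIT − 885,000) × 1,900,000.
EBIT × (1,900,000 − 1,320,000) = 885,000 × 1,900,000 − 13,000 × 1,320,000 = 1,664,340,000,000, so EBIT = 1,664,340,000,000 ÷ 580,000 = 2,869,551.72.

R$2,869,552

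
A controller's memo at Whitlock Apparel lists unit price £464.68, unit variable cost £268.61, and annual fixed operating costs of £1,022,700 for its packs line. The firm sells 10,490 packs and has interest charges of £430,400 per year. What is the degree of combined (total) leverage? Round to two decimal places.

Total contribution margin = 10,490 × £196.07 = £2,056,774.30.
Operating income = contribution − fixed costs = £2,056,774.30 − £1,022,700 = £1,034,074.30. Interest = £430,400.00, so EBIT − I = £603,674.30.
Degree of total leverage = total CM / (EBIT − interest) = £2,056,774.30 / £603,674.30 = 3.4071.

3.41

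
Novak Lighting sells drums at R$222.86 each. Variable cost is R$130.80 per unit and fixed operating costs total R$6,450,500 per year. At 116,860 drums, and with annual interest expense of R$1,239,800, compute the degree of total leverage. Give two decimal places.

3.51

Total contribution margin = 116,860 × R$92.06 = R$10,758,131.60.
Subtracting fixed costs: EBIT = R$10,758,131.60 − R$6,450,500 = R$4,307,631.60. Interest = R$1,239,800.00.
DOL = R$10,758,131.60 ÷ R$4,307,631.60 = 2.4975; DFL = R$4,307,631.60 ÷ R$3,067,831.60 = 1.4041.
DCL = DOL × DFL = 2.4975 × 1.4041 = 3.5067.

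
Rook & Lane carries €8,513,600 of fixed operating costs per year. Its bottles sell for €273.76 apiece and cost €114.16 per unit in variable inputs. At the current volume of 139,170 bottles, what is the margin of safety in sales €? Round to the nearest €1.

Unit CM = price − variable cost = €273.76 − €114.16 = €159.60. Break-even units = €8,513,600 ÷ €159.60 = 53,343.36; break-even revenue = 53,343.36 × €273.76 = €14,603,277.79.
Current sales = 139,170 × €273.76 = €38,099,179.20.
Margin of safety = €38,099,179.20 − €14,603,277.79 = €23,495,901.

€23,495,901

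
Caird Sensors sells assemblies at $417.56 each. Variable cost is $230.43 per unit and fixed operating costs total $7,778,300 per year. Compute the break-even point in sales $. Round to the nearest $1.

$17,356,420

CM per unit = $417.56 − $230.43 = $187.13; CM ratio = $187.13 / $417.56 = 0.4482.
Break-even sales = FC ÷ CM ratio = $7,778,300 × $417.56 / $187.13 = $17,356,420.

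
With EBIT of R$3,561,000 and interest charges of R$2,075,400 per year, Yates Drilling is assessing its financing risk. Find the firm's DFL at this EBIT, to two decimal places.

Interest = R$2,075,400.00.
Degree of financial leverage = EBIT / (EBIT − interest) = R$3,561,000 / R$1,485,600.00 = 2.3970.

2.40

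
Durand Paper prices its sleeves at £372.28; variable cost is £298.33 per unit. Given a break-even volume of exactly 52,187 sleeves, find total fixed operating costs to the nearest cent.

Each unit contributes £372.28 − £298.33 = £73.95.
Since BE = FC / CM, FC = 52,187 × £73.95 = £3,859,228.65.

£3,859,228.65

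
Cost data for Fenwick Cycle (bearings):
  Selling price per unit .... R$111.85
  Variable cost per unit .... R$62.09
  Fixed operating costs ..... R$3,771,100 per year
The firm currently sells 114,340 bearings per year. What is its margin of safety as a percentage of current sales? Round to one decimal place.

33.7%

Unit CM = price − variable cost = R$111.85 − R$62.09 = R$49.76. Break-even units = R$3,771,100 ÷ R$49.76 = 75,785.77; break-even revenue = 75,785.77 × R$111.85 = R$8,476,638.57.
Actual sales revenue = 114,340 × R$111.85 = R$12,788,929.00.
Margin of safety = (R$12,788,929.00 − R$8,476,638.57) ÷ R$12,788,929.00 = 33.7%.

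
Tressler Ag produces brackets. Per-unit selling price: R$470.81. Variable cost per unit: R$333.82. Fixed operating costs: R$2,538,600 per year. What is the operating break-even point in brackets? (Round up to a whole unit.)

Each unit contributes R$470.81 − R$333.82 = R$136.99.
Units to break even: R$2,538,600 ÷ R$136.99 = 18,531.28, rounded up to 18,532.

18,532 brackets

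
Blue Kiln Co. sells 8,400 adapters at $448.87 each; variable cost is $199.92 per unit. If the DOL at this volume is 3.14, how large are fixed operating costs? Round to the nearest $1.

$1,425,199

Contribution at this volume is 8,400 × $248.95 = $2,091,180.00.
Since DOL = CM ÷ EBIT, EBIT = $2,091,180.00 ÷ 3.14 = $665,980.89.
Fixed costs = CM − EBIT = $2,091,180.00 − $665,980.89 = $1,425,199.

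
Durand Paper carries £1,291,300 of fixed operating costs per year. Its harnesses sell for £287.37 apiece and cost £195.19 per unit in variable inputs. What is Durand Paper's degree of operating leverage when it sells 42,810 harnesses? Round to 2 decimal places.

1.49

At 42,810 units, contribution = 42,810 × £92.18 = £3,946,225.80.
Operating income = contribution − fixed costs = £3,946,225.80 − £1,291,300 = £2,654,925.80.
Degree of operating leverage = £3,946,225.80 / £2,654,925.80 = 1.4864.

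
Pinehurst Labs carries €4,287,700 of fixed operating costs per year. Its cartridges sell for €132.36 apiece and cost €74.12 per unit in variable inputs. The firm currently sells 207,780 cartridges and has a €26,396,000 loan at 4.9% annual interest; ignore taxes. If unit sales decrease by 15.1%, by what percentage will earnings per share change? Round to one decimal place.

-28.0%

Total contribution margin = 207,780 × €58.24 = €12,101,107.20.
Subtracting fixed costs: EBIT = €12,101,107.20 − €4,287,700 = €7,813,407.20.
Interest = €1,293,404.00, so EBIT − I = €6,520,003.20.
DCL = total CM / (EBIT − I) = €12,101,107.20 / €6,520,003.20 = 1.8560.
EPS therefore changes by 1.8560 × (-15.1%) = -28.0%.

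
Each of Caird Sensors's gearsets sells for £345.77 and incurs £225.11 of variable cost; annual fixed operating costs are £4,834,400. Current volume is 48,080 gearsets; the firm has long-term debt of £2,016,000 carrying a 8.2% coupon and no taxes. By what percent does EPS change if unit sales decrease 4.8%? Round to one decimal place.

At 48,080 units, contribution = 48,080 × £120.66 = £5,801,332.80.
EBIT = £5,801,332.80 − £4,834,400 = £966,932.80.
Interest = £165,312.00, so EBIT − I = £801,620.80.
Degree of combined leverage = contribution ÷ (EBIT − I) = £5,801,332.80 ÷ £801,620.80 = 7.2370.
EPS therefore changes by 7.2370 × (-4.8%) = -34.7%.

-34.7%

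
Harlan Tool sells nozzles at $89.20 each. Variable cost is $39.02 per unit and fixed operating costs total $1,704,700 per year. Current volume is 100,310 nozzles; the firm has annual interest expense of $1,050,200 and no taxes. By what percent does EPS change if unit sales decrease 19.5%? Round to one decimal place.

At 100,310 units, contribution = 100,310 × $50.18 = $5,033,555.80.
Operating income = contribution − fixed costs = $5,033,555.80 − $1,704,700 = $3,328,855.80.
After interest of $1,050,200.00, pre-tax earnings = $2,278,655.80.
DCL = total CM / (EBIT − I) = $5,033,555.80 / $2,278,655.80 = 2.2090.
%ΔEPS = DCL × %ΔSales = 2.2090 × -19.5% = -43.1%.

-43.1%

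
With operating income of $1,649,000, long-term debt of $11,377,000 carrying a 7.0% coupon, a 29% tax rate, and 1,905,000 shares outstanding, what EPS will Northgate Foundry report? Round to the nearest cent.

Pre-tax income = $1,649,000 − $796,390.00 = $852,610.00.
Net income = $852,610.00 × (1 − 0.29) = $605,353.10.
EPS = $605,353.10 ÷ 1,905,000 = $0.32.

$0.32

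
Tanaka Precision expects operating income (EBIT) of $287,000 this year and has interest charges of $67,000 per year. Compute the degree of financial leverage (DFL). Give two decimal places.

1.30

Interest = $67,000.00.
DFL = EBIT ÷ (EBIT − I) = $287,000 ÷ ($287,000 − $67,000.00) = $287,000 ÷ $220,000.00 = 1.3045.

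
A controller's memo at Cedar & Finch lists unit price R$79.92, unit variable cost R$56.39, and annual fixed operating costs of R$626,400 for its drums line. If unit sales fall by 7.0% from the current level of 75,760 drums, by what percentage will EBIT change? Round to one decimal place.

-10.8%

At 75,760 units, contribution = 75,760 × R$23.53 = R$1,782,632.80.
EBIT = R$1,782,632.80 − R$626,400 = R$1,156,232.80.
Degree of operating leverage = R$1,782,632.80 / R$1,156,232.80 = 1.5418.
Operating income changes by 1.5418 × -7.0% = -10.8%.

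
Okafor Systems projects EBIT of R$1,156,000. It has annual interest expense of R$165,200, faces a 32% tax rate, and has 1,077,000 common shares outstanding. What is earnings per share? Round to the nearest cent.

R$0.63

Interest = R$165,200.00, so EBT = R$1,156,000 − R$165,200.00 = R$990,800.00.
After tax at 32%: net income = R$990,800.00 × 0.68 = R$673,744.00.
EPS = R$673,744.00 ÷ 1,077,000 = R$0.63.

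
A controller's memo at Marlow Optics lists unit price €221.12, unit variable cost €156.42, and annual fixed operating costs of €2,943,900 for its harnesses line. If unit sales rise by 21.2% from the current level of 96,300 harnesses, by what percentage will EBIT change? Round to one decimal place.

+40.2%

Total contribution margin = 96,300 × €64.70 = €6,230,610.00.
EBIT = €6,230,610.00 − €2,943,900 = €3,286,710.00.
So DOL = total CM / EBIT = €6,230,610.00 / €3,286,710.00 = 1.8957.
So EBIT moves 1.8957 × (+21.2%) = +40.2%.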